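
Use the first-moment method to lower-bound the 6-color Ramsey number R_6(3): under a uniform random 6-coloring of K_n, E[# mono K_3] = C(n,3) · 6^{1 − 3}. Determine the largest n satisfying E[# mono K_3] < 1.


We need C(n, 3) · 6^{1 − 3} < 1, i.e. C(n, 3) < 6^{3 − 1} = 36.
Check values of n near the boundary:
  n = 6: C(6, 3) = 20; 20 < 36? YES
  n = 7: C(7, 3) = 35; 35 < 36? YES
  n = 8: C(8, 3) = 56; 56 < 36? NO
  n = 9: C(9, 3) = 84; 84 < 36? NO
The largest n with C(n, 3) < 36 is n = 7 (where E[X] = 35/36 ≈ 0.972222). Hence R_6(3) > 7, i.e. R_6(3) ≥ 8.

Largest n = 7; hence R_6(3) > 7.


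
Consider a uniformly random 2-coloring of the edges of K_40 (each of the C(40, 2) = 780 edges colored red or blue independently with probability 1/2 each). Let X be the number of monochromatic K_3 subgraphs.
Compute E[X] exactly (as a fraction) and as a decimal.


Let X = Σ_S X_S over the C(40, 3) = 9880 subsets S of size 3, where X_S = 1 if the K_3 on S is monochromatic.
For a fixed S, the K_3 on S has C(3, 2) = 3 edges. P[all 3 edges red] = (1/2)^3, and likewise for blue, so P[monochromatic] = 2·(1/2)^3 = 2^{1 − 3} = 1/4.
By linearity: E[X] = C(40, 3) · 2^{1 − 3} = 9880 · 1/4 = 2470.
Numerically: E[X] ≈ 2470.00000.

E[X] = C(40,3)·2^(1−C(3,2)) = 2470 ≈ 2470.00000.


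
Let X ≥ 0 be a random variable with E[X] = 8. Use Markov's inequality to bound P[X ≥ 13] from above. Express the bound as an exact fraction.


μ = E[X] = 8, a = 13.
Markov: P[X ≥ 13] ≤ μ/a = (8)/13 = 8/13.
Numerically: ≈ 0.615.
(Since a = 13 > μ = 8.000, the bound 8/13 is < 1 and informative.)

P[X ≥ 13] ≤ 8/13 ≈ 0.615.


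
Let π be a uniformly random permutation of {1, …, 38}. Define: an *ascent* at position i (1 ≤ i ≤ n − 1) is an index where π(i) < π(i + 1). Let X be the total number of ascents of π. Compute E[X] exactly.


Write X = Σ X_I over i = 1, …, 37, with X_I the indicator of one ascent.
There are 37 indicators.
For each fixed i, the pair (π(i), π(i+1)) is a uniformly random ordered pair of distinct values from {1, …, 38}; by symmetry P[π(i) < π(i+1)] = 1/2.
By linearity: E[X] = 37 · (1/2) = (38 − 1) · (1/2) = 37/2 ≈ 18.5000.

E[X] = 37/2 = 18.5000.


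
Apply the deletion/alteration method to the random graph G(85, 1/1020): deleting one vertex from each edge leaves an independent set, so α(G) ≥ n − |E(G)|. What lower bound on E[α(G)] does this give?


E[|E(G)|] = C(85, 2)·p = 3570 · (1/1020) = 7/2.
E[α(G)] ≥ n − E[|E(G)|] = 85 − 7/2 = 163/2.
Numerically: ≈ 81.5000.
(This is only a lower bound; the true E[α(G)] may be larger.)

E[α(G)] ≥ 163/2 ≈ 81.5000.


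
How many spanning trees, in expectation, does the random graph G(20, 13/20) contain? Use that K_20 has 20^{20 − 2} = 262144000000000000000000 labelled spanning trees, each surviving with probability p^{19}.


K_20 has 20^{20 − 2} = 262144000000000000000000 labelled spanning trees.
For each such spanning tree H, let X_H = 1 if all 19 edges of H are present in G. Then P[X_H = 1] = p^{19} = (13/20)^{19} = 1461920290375446110677/5242880000000000000000000.
Summing the indicators: E[X] = Σ_H E[X_H] = 262144000000000000000000 · p^{19} = 262144000000000000000000 · 1461920290375446110677/5242880000000000000000000 = 1461920290375446110677/20.
Numerically: E[X] ≈ 7.31e+19.

E[X] = 262144000000000000000000 · (13/20)^{19} = 1461920290375446110677/20 ≈ 7.31e+19.


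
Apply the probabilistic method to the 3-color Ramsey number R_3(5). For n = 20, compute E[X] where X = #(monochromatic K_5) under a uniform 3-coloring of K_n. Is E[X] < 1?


E[X] = C(20, 5) · 3^{1 − 10} = 15504 · 3^{−9} = 15504/19683.
As a reduced fraction: E[X] = 5168/6561 ≈ 0.788.
Is E[X] < 1? YES.
Since E[X] < 1, there exists a 3-coloring of K_{20} with no monochromatic K_5; hence R_3(5) > 20.

E[X] = 5168/6561 ≈ 0.788; E[X] < 1, so R_3(5) > 20.


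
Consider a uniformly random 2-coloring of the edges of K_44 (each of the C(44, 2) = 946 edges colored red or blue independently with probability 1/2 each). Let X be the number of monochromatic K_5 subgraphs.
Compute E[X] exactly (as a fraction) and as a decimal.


Let X = Σ_S X_S over the C(44, 5) = 1086008 subsets S of size 5, where X_S = 1 if the K_5 on S is monochromatic.
For a fixed S, the K_5 on S has C(5, 2) = 10 edges. P[all 10 edges red] = (1/2)^10, and likewise for blue, so P[monochromatic] = 2·(1/2)^10 = 2^{1 − 10} = 1/512.
By linearity: E[X] = C(44, 5) · 2^{1 − 10} = 1086008 · 1/512 = 135751/64.
Numerically: E[X] ≈ 2121.109.

E[X] = C(44,5)·2^(1−C(5,2)) = 135751/64 ≈ 2121.109.


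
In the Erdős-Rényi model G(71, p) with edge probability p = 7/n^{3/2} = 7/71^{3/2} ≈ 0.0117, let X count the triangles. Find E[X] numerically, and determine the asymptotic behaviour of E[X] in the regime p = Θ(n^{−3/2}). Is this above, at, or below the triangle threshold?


Number of potential triangles: C(71, 3) = 57155.
Each occurs with probability p³ ≈ (0.0117)³ ≈ 1.60189e-06.
By linearity: E[X] = C(71, 3)·p³ ≈ 57155 · 1.60189e-06 ≈ 0.092.
Since α = 3/2 > 1, p = c/n^{3/2} = o(1/n) is below the triangle threshold p ~ 1/n. Asymptotically E[X] ~ (c³/6)·n^{3(1−α)} = (7³/6)·n^{-1.5} → 0, so by Markov's inequality G has no triangles w.h.p.

E[X] ≈ 0.092; in regime p = Θ(1/n^{3/2}) E[X] tends to 0 (below the triangle threshold p ~ 1/n).


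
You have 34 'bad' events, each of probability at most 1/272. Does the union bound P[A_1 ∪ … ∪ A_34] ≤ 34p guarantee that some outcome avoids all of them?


Union bound: P[∪_{i=1}^{34} A_i] ≤ Σ_i P[A_i] ≤ 34·p = 34·(1/272) = 1/8.
Numerically: 1/8 ≈ 0.12500.
Is 1/8 < 1? YES.
Since P[∪ A_i] ≤ 1/8 < 1, the complement has P[∩ A_i^c] ≥ 1 − 1/8 = 7/8 > 0, so some outcome avoids every A_i.

34·p = 1/8 ≈ 0.12500; existence CERTIFIED by the union bound.


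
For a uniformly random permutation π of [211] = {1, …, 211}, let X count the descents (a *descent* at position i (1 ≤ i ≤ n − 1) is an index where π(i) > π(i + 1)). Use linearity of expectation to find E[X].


Write X = Σ X_I over i = 1, …, 210, with X_I the indicator of one descent.
There are 210 indicators.
For each fixed i, the pair (π(i), π(i+1)) is a uniformly random ordered pair of distinct values from {1, …, 211}; by symmetry P[π(i) > π(i+1)] = 1/2.
By linearity: E[X] = 210 · (1/2) = (211 − 1) · (1/2) = 105 ≈ 105.000000.

E[X] = 105 = 105.000000.


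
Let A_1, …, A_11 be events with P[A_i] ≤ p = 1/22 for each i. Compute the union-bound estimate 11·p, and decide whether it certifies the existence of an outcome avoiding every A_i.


Union bound: P[∪_{i=1}^{11} A_i] ≤ Σ_i P[A_i] ≤ 11·p = 11·(1/22) = 1/2.
Numerically: 1/2 ≈ 0.500000.
Is 1/2 < 1? YES.
Since P[∪ A_i] ≤ 1/2 < 1, the complement has P[∩ A_i^c] ≥ 1 − 1/2 = 1/2 > 0, so some outcome avoids every A_i.

11·p = 1/2 ≈ 0.500000; existence CERTIFIED by the union bound.


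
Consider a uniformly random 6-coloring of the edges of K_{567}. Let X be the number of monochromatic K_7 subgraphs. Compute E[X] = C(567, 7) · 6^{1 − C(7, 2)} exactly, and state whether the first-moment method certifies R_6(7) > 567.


E[X] = C(567, 7) · 6^{1 − 21} = 3601671315933933 · 6^{−20} = 3601671315933933/3656158440062976.
As a reduced fraction: E[X] = 44465077974493/45137758519296 ≈ 0.985.
Is E[X] < 1? YES.
Since E[X] < 1, there exists a 6-coloring of K_{567} with no monochromatic K_7; hence R_6(7) > 567.

E[X] = 44465077974493/45137758519296 ≈ 0.985; E[X] < 1, so R_6(7) > 567.


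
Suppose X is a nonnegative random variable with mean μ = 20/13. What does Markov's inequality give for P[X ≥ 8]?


μ = E[X] = 20/13, a = 8.
Markov: P[X ≥ 8] ≤ μ/a = (20/13)/8 = 5/26.
Numerically: ≈ 0.19231.
(Since a = 8 > μ = 1.53846, the bound 5/26 is < 1 and informative.)

P[X ≥ 8] ≤ 5/26 ≈ 0.19231.


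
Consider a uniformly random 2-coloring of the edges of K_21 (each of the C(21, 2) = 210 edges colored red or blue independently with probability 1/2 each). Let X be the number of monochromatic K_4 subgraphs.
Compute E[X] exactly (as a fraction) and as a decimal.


Let X = Σ_S X_S over the C(21, 4) = 5985 subsets S of size 4, where X_S = 1 if the K_4 on S is monochromatic.
For a fixed S, the K_4 on S has C(4, 2) = 6 edges. P[all 6 edges red] = (1/2)^6, and likewise for blue, so P[monochromatic] = 2·(1/2)^6 = 2^{1 − 6} = 1/32.
By linearity: E[X] = C(21, 4) · 2^{1 − 6} = 5985 · 1/32 = 5985/32.
Numerically: E[X] ≈ 187.0312.

E[X] = C(21,4)·2^(1−C(4,2)) = 5985/32 ≈ 187.0312.


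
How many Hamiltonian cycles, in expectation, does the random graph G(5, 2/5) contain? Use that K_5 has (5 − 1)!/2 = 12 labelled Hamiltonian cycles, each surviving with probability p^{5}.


K_5 has (5 − 1)!/2 = 12 labelled Hamiltonian cycles.
For each such Hamiltonian cycle H, let X_H = 1 if all 5 edges of H are present in G. Then P[X_H = 1] = p^{5} = (2/5)^{5} = 32/3125.
By linearity: E[X] = Σ_H E[X_H] = 12 · p^{5} = 12 · 32/3125 = 384/3125.
Numerically: E[X] ≈ 0.12288.

E[X] = 12 · (2/5)^{5} = 384/3125 ≈ 0.12288.


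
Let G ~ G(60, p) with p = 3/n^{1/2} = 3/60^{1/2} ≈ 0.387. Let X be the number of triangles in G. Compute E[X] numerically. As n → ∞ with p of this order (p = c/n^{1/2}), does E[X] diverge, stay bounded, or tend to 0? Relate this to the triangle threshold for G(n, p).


Number of potential triangles: C(60, 3) = 34220.
Each occurs with probability p³ ≈ (0.387)³ ≈ 5.80948e-02.
By linearity: E[X] = C(60, 3)·p³ ≈ 34220 · 5.80948e-02 ≈ 1988.002.
Since α = 1/2 < 1, p = c/n^{1/2} ≫ 1/n is above the triangle threshold p ~ 1/n. Asymptotically E[X] ~ (c³/6)·n^{3(1−α)} = (3³/6)·n^{1.5} → ∞; triangles are abundant w.h.p.

E[X] ≈ 1988.002; in regime p = Θ(1/n^{1/2}) E[X] diverges (above the triangle threshold p ~ 1/n).


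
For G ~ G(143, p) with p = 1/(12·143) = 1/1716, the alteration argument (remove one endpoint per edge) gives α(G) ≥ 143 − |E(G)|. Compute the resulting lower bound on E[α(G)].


E[|E(G)|] = C(143, 2)·p = 10153 · (1/1716) = 71/12.
E[α(G)] ≥ n − E[|E(G)|] = 143 − 71/12 = 1645/12.
Numerically: ≈ 137.083333.
(This is only a lower bound; the true E[α(G)] may be larger.)

E[α(G)] ≥ 1645/12 ≈ 137.083333.


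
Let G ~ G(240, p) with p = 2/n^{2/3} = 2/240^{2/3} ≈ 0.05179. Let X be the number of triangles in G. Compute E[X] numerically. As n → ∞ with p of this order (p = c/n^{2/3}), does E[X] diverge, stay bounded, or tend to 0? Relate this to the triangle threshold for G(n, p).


Number of potential triangles: C(240, 3) = 2275280.
Each occurs with probability p³ ≈ (0.05179)³ ≈ 1.388889e-04.
By linearity: E[X] = C(240, 3)·p³ ≈ 2275280 · 1.388889e-04 ≈ 316.0111.
Since α = 2/3 < 1, p = c/n^{2/3} ≫ 1/n is above the triangle threshold p ~ 1/n. Asymptotically E[X] ~ (c³/6)·n^{3(1−α)} = (2³/6)·n^{1} → ∞; triangles are abundant w.h.p.

E[X] ≈ 316.0111; in regime p = Θ(1/n^{2/3}) E[X] diverges (above the triangle threshold p ~ 1/n).


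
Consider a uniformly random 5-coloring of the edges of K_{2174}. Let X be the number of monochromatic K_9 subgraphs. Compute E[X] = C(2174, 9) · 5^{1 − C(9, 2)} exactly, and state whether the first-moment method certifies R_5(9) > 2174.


E[X] = C(2174, 9) · 5^{1 − 36} = 2940165687188920530702934 · 5^{−35} = 2940165687188920530702934/2910383045673370361328125.
As a reduced fraction: E[X] = 2940165687188920530702934/2910383045673370361328125 ≈ 1.01023.
Is E[X] < 1? NO.
Since E[X] ≥ 1, the first-moment bound is inconclusive at n = 2174; it does NOT by itself certify R_5(9) > 2174.

E[X] = 2940165687188920530702934/2910383045673370361328125 ≈ 1.01023; E[X] ≥ 1; first-moment method inconclusive here.


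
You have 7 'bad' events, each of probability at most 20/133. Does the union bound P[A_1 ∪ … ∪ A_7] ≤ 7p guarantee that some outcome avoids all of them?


Union bound: P[∪_{i=1}^{7} A_i] ≤ Σ_i P[A_i] ≤ 7·p = 7·(20/133) = 20/19.
Numerically: 20/19 ≈ 1.052632.
Is 20/19 < 1? NO.
Since the bound 20/19 is ≥ 1, the union bound is uninformative here; it does NOT by itself certify existence.

7·p = 20/19 ≈ 1.052632; existence NOT certified by the union bound.


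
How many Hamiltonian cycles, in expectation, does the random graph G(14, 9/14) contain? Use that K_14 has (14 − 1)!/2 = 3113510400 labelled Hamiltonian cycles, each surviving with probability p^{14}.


K_14 has (14 − 1)!/2 = 3113510400 labelled Hamiltonian cycles.
For each such Hamiltonian cycle H, let X_H = 1 if all 14 edges of H are present in G. Then P[X_H = 1] = p^{14} = (9/14)^{14} = 22876792454961/11112006825558016.
By linearity: E[X] = Σ_H E[X_H] = 3113510400 · p^{14} = 3113510400 · 22876792454961/11112006825558016 = 19873641525435994725/3100448333024.
Numerically: E[X] ≈ 6.40993e+06.

E[X] = 3113510400 · (9/14)^{14} = 19873641525435994725/3100448333024 ≈ 6.40993e+06.


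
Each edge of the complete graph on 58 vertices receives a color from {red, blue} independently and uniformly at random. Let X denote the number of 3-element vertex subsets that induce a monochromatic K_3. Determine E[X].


Let X = Σ_S X_S over the C(58, 3) = 30856 subsets S of size 3, where X_S = 1 if the K_3 on S is monochromatic.
For a fixed S, the K_3 on S has C(3, 2) = 3 edges. P[all 3 edges red] = (1/2)^3, and likewise for blue, so P[monochromatic] = 2·(1/2)^3 = 2^{1 − 3} = 1/4.
Summing: E[X] = C(58, 3) · 2^{1 − 3} = 30856 · 1/4 = 7714.
Numerically: E[X] ≈ 7714.000000.

E[X] = C(58,3)·2^(1−C(3,2)) = 7714 ≈ 7714.000000.


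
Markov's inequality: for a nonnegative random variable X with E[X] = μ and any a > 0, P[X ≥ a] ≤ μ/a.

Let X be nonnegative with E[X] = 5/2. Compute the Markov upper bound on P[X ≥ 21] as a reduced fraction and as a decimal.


μ = E[X] = 5/2, a = 21.
Markov: P[X ≥ 21] ≤ μ/a = (5/2)/21 = 5/42.
Numerically: ≈ 0.11905.
(Since a = 21 > μ = 2.50000, the bound 5/42 is < 1 and informative.)

P[X ≥ 21] ≤ 5/42 ≈ 0.11905.


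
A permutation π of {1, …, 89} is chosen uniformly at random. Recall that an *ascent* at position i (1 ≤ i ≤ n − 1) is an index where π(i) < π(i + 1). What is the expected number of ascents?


Write X = Σ X_I over i = 1, …, 88, with X_I the indicator of one ascent.
There are 88 indicators.
For each fixed i, the pair (π(i), π(i+1)) is a uniformly random ordered pair of distinct values from {1, …, 89}; by symmetry P[π(i) < π(i+1)] = 1/2.
By linearity: E[X] = 88 · (1/2) = (89 − 1) · (1/2) = 44 ≈ 44.0000.

E[X] = 44 = 44.0000.


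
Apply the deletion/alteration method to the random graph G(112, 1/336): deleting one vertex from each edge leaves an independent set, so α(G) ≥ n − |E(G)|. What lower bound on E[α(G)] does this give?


E[|E(G)|] = C(112, 2)·p = 6216 · (1/336) = 37/2.
E[α(G)] ≥ n − E[|E(G)|] = 112 − 37/2 = 187/2.
Numerically: ≈ 93.5000.
(This is only a lower bound; the true E[α(G)] may be larger.)

E[α(G)] ≥ 187/2 ≈ 93.5000.


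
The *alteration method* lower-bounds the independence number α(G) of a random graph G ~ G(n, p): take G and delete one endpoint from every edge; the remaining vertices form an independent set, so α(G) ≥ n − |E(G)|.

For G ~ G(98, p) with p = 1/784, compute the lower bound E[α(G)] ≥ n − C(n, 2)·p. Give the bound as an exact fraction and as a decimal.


E[|E(G)|] = C(98, 2)·p = 4753 · (1/784) = 97/16.
E[α(G)] ≥ n − E[|E(G)|] = 98 − 97/16 = 1471/16.
Numerically: ≈ 91.9375.
(This is only a lower bound; the true E[α(G)] may be larger.)

E[α(G)] ≥ 1471/16 ≈ 91.9375.


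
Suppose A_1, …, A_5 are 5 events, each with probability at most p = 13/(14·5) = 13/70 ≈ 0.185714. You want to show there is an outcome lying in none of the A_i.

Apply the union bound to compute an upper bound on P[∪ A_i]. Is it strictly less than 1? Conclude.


Union bound: P[∪_{i=1}^{5} A_i] ≤ Σ_i P[A_i] ≤ 5·p = 5·(13/70) = 13/14.
Numerically: 13/14 ≈ 0.928571.
Is 13/14 < 1? YES.
Since P[∪ A_i] ≤ 13/14 < 1, the complement has P[∩ A_i^c] ≥ 1 − 13/14 = 1/14 > 0, so some outcome avoids every A_i.

5·p = 13/14 ≈ 0.928571; existence CERTIFIED by the union bound.


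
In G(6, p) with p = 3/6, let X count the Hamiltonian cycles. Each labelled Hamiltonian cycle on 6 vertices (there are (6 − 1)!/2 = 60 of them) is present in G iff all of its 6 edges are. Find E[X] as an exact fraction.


K_6 has (6 − 1)!/2 = 60 labelled Hamiltonian cycles.
For each such Hamiltonian cycle H, let X_H = 1 if all 6 edges of H are present in G. Then P[X_H = 1] = p^{6} = (1/2)^{6} = 1/64.
By linearity of expectation: E[X] = Σ_H E[X_H] = 60 · p^{6} = 60 · 1/64 = 15/16.
Numerically: E[X] ≈ 0.9375.

E[X] = 60 · (1/2)^{6} = 15/16 ≈ 0.9375.


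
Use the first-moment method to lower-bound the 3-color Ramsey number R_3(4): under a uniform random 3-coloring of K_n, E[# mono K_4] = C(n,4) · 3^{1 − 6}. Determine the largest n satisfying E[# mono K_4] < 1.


We need C(n, 4) · 3^{1 − 6} < 1, i.e. C(n, 4) < 3^{6 − 1} = 243.
Check values of n near the boundary:
  n = 4: C(4, 4) = 1; 1 < 243? YES
  n = 5: C(5, 4) = 5; 5 < 243? YES
  n = 6: C(6, 4) = 15; 15 < 243? YES
  n = 7: C(7, 4) = 35; 35 < 243? YES
  n = 8: C(8, 4) = 70; 70 < 243? YES
  n = 9: C(9, 4) = 126; 126 < 243? YES
  n = 10: C(10, 4) = 210; 210 < 243? YES
  n = 11: C(11, 4) = 330; 330 < 243? NO
The largest n with C(n, 4) < 243 is n = 10 (where E[X] = 70/81 ≈ 0.86420). Hence R_3(4) > 10, i.e. R_3(4) ≥ 11.

Largest n = 10; hence R_3(4) > 10.


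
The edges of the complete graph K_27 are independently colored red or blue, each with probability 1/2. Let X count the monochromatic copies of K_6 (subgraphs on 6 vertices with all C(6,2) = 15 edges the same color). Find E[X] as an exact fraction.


Let X = Σ_S X_S over the C(27, 6) = 296010 subsets S of size 6, where X_S = 1 if the K_6 on S is monochromatic.
For a fixed S, the K_6 on S has C(6, 2) = 15 edges. P[all 15 edges red] = (1/2)^15, and likewise for blue, so P[monochromatic] = 2·(1/2)^15 = 2^{1 − 15} = 1/16384.
By linearity of expectation: E[X] = C(27, 6) · 2^{1 − 15} = 296010 · 1/16384 = 148005/8192.
Numerically: E[X] ≈ 18.0670.

E[X] = C(27,6)·2^(1−C(6,2)) = 148005/8192 ≈ 18.0670.


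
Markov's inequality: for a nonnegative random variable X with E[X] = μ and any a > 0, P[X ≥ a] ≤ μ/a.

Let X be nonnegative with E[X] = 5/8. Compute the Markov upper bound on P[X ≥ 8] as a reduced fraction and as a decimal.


μ = E[X] = 5/8, a = 8.
Markov: P[X ≥ 8] ≤ μ/a = (5/8)/8 = 5/64.
Numerically: ≈ 0.078.
(Since a = 8 > μ = 0.625, the bound 5/64 is < 1 and informative.)

P[X ≥ 8] ≤ 5/64 ≈ 0.078.


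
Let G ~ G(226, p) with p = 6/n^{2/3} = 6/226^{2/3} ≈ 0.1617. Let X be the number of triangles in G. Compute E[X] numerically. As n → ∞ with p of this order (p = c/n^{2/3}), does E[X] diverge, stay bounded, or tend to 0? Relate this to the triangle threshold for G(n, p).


Number of potential triangles: C(226, 3) = 1898400.
Each occurs with probability p³ ≈ (0.1617)³ ≈ 4.228992e-03.
By linearity: E[X] = C(226, 3)·p³ ≈ 1898400 · 4.228992e-03 ≈ 8028.3186.
Since α = 2/3 < 1, p = c/n^{2/3} ≫ 1/n is above the triangle threshold p ~ 1/n. Asymptotically E[X] ~ (c³/6)·n^{3(1−α)} = (6³/6)·n^{1} → ∞; triangles are abundant w.h.p.

E[X] ≈ 8028.3186; in regime p = Θ(1/n^{2/3}) E[X] diverges (above the triangle threshold p ~ 1/n).


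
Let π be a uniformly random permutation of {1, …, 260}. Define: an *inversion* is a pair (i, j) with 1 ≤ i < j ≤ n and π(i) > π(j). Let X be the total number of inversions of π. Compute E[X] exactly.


Write X = Σ X_I over the C(260, 2) = 33670 pairs i < j, with X_I the indicator of one inversion.
There are 33670 indicators.
For each fixed pair i < j, the values π(i) and π(j) are two distinct elements of {1, …, 260} in uniformly random order; by symmetry P[π(i) > π(j)] = 1/2.
By linearity: E[X] = 33670 · (1/2) = C(260, 2) · (1/2) = 33670/2 = 16835 ≈ 16835.00000.

E[X] = 16835 = 16835.00000.


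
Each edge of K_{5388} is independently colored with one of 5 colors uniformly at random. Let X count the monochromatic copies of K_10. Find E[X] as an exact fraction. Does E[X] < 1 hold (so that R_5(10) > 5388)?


E[X] = C(5388, 10) · 5^{1 − 45} = 5634865093375880654852250419586 · 5^{−44} = 5634865093375880654852250419586/5684341886080801486968994140625.
As a reduced fraction: E[X] = 5634865093375880654852250419586/5684341886080801486968994140625 ≈ 0.99130.
Is E[X] < 1? YES.
Since E[X] < 1, there exists a 5-coloring of K_{5388} with no monochromatic K_10; hence R_5(10) > 5388.

E[X] = 5634865093375880654852250419586/5684341886080801486968994140625 ≈ 0.99130; E[X] < 1, so R_5(10) > 5388.


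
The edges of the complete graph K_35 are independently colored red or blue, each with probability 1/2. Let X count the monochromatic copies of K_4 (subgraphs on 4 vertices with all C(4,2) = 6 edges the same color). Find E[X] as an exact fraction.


Let X = Σ_S X_S over the C(35, 4) = 52360 subsets S of size 4, where X_S = 1 if the K_4 on S is monochromatic.
For a fixed S, the K_4 on S has C(4, 2) = 6 edges. P[all 6 edges red] = (1/2)^6, and likewise for blue, so P[monochromatic] = 2·(1/2)^6 = 2^{1 − 6} = 1/32.
Summing: E[X] = C(35, 4) · 2^{1 − 6} = 52360 · 1/32 = 6545/4.
Numerically: E[X] ≈ 1636.250000.

E[X] = C(35,4)·2^(1−C(4,2)) = 6545/4 ≈ 1636.250000.


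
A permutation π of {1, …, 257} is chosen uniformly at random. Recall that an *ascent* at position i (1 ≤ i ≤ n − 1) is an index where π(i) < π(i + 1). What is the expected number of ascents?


Write X = Σ X_I over i = 1, …, 256, with X_I the indicator of one ascent.
There are 256 indicators.
For each fixed i, the pair (π(i), π(i+1)) is a uniformly random ordered pair of distinct values from {1, …, 257}; by symmetry P[π(i) < π(i+1)] = 1/2.
By linearity: E[X] = 256 · (1/2) = (257 − 1) · (1/2) = 128 ≈ 128.0000.

E[X] = 128 = 128.0000.


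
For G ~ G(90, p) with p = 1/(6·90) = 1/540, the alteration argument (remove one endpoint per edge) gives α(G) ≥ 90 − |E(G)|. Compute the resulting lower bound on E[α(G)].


E[|E(G)|] = C(90, 2)·p = 4005 · (1/540) = 89/12.
E[α(G)] ≥ n − E[|E(G)|] = 90 − 89/12 = 991/12.
Numerically: ≈ 82.583.
(This is only a lower bound; the true E[α(G)] may be larger.)

E[α(G)] ≥ 991/12 ≈ 82.583.


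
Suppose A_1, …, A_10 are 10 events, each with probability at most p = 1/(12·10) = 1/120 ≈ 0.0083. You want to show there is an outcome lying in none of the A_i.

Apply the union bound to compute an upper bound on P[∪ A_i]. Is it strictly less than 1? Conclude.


Union bound: P[∪_{i=1}^{10} A_i] ≤ Σ_i P[A_i] ≤ 10·p = 10·(1/120) = 1/12.
Numerically: 1/12 ≈ 0.0833.
Is 1/12 < 1? YES.
Since P[∪ A_i] ≤ 1/12 < 1, the complement has P[∩ A_i^c] ≥ 1 − 1/12 = 11/12 > 0, so some outcome avoids every A_i.

10·p = 1/12 ≈ 0.0833; existence CERTIFIED by the union bound.


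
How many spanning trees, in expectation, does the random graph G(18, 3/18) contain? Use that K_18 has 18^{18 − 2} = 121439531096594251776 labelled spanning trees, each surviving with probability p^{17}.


K_18 has 18^{18 − 2} = 121439531096594251776 labelled spanning trees.
For each such spanning tree H, let X_H = 1 if all 17 edges of H are present in G. Then P[X_H = 1] = p^{17} = (1/6)^{17} = 1/16926659444736.
By linearity: E[X] = Σ_H E[X_H] = 121439531096594251776 · p^{17} = 121439531096594251776 · 1/16926659444736 = 14348907/2.
Numerically: E[X] ≈ 7.17445e+06.

E[X] = 121439531096594251776 · (1/6)^{17} = 14348907/2 ≈ 7.17445e+06.


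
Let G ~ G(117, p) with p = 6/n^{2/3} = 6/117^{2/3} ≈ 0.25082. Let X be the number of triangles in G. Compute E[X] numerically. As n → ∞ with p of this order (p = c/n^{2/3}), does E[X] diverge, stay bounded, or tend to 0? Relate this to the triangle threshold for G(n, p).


Number of potential triangles: C(117, 3) = 260130.
Each occurs with probability p³ ≈ (0.25082)³ ≈ 1.5779093e-02.
By linearity: E[X] = C(117, 3)·p³ ≈ 260130 · 1.5779093e-02 ≈ 4104.61538.
Since α = 2/3 < 1, p = c/n^{2/3} ≫ 1/n is above the triangle threshold p ~ 1/n. Asymptotically E[X] ~ (c³/6)·n^{3(1−α)} = (6³/6)·n^{1} → ∞; triangles are abundant w.h.p.

E[X] ≈ 4104.61538; in regime p = Θ(1/n^{2/3}) E[X] diverges (above the triangle threshold p ~ 1/n).


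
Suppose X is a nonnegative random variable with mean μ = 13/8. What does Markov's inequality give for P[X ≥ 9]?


μ = E[X] = 13/8, a = 9.
Markov: P[X ≥ 9] ≤ μ/a = (13/8)/9 = 13/72.
Numerically: ≈ 0.180556.
(Since a = 9 > μ = 1.625000, the bound 13/72 is < 1 and informative.)

P[X ≥ 9] ≤ 13/72 ≈ 0.180556.


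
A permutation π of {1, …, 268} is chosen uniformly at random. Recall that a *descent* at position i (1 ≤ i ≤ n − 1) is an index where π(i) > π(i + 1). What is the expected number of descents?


Write X = Σ X_I over i = 1, …, 267, with X_I the indicator of one descent.
There are 267 indicators.
For each fixed i, the pair (π(i), π(i+1)) is a uniformly random ordered pair of distinct values from {1, …, 268}; by symmetry P[π(i) > π(i+1)] = 1/2.
By linearity: E[X] = 267 · (1/2) = (268 − 1) · (1/2) = 267/2 ≈ 133.50000.

E[X] = 267/2 = 133.50000.


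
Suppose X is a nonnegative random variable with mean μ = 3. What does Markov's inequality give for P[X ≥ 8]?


μ = E[X] = 3, a = 8.
Markov: P[X ≥ 8] ≤ μ/a = (3)/8 = 3/8.
Numerically: ≈ 0.37500.
(Since a = 8 > μ = 3.00000, the bound 3/8 is < 1 and informative.)

P[X ≥ 8] ≤ 3/8 ≈ 0.37500.


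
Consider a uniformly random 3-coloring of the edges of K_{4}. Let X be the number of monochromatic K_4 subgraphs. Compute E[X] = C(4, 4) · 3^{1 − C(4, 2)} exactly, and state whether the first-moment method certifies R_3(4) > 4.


E[X] = C(4, 4) · 3^{1 − 6} = 1 · 3^{−5} = 1/243.
As a reduced fraction: E[X] = 1/243 ≈ 0.004.
Is E[X] < 1? YES.
Since E[X] < 1, there exists a 3-coloring of K_{4} with no monochromatic K_4; hence R_3(4) > 4.

E[X] = 1/243 ≈ 0.004; E[X] < 1, so R_3(4) > 4.


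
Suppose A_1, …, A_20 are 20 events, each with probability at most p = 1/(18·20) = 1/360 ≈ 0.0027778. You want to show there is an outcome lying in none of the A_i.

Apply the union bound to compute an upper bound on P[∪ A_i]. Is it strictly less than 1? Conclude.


Union bound: P[∪_{i=1}^{20} A_i] ≤ Σ_i P[A_i] ≤ 20·p = 20·(1/360) = 1/18.
Numerically: 1/18 ≈ 0.0555556.
Is 1/18 < 1? YES.
Since P[∪ A_i] ≤ 1/18 < 1, the complement has P[∩ A_i^c] ≥ 1 − 1/18 = 17/18 > 0, so some outcome avoids every A_i.

20·p = 1/18 ≈ 0.0555556; existence CERTIFIED by the union bound.


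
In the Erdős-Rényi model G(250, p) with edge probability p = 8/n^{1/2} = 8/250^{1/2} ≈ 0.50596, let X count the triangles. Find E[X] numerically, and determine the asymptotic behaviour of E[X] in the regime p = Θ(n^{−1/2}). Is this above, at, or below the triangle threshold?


Number of potential triangles: C(250, 3) = 2573000.
Each occurs with probability p³ ≈ (0.50596)³ ≈ 1.2952689e-01.
By linearity: E[X] = C(250, 3)·p³ ≈ 2573000 · 1.2952689e-01 ≈ 333272.69559.
Since α = 1/2 < 1, p = c/n^{1/2} ≫ 1/n is above the triangle threshold p ~ 1/n. Asymptotically E[X] ~ (c³/6)·n^{3(1−α)} = (8³/6)·n^{1.5} → ∞; triangles are abundant w.h.p.

E[X] ≈ 333272.69559; in regime p = Θ(1/n^{1/2}) E[X] diverges (above the triangle threshold p ~ 1/n).


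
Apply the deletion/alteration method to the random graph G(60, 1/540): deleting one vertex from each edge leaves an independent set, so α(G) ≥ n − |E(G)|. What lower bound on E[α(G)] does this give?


E[|E(G)|] = C(60, 2)·p = 1770 · (1/540) = 59/18.
E[α(G)] ≥ n − E[|E(G)|] = 60 − 59/18 = 1021/18.
Numerically: ≈ 56.72222.
(This is only a lower bound; the true E[α(G)] may be larger.)

E[α(G)] ≥ 1021/18 ≈ 56.72222.


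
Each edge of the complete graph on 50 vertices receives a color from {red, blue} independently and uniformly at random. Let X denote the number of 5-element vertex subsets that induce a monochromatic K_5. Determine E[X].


Let X = Σ_S X_S over the C(50, 5) = 2118760 subsets S of size 5, where X_S = 1 if the K_5 on S is monochromatic.
For a fixed S, the K_5 on S has C(5, 2) = 10 edges. P[all 10 edges red] = (1/2)^10, and likewise for blue, so P[monochromatic] = 2·(1/2)^10 = 2^{1 − 10} = 1/512.
Summing: E[X] = C(50, 5) · 2^{1 − 10} = 2118760 · 1/512 = 264845/64.
Numerically: E[X] ≈ 4138.203.

E[X] = C(50,5)·2^(1−C(5,2)) = 264845/64 ≈ 4138.203.


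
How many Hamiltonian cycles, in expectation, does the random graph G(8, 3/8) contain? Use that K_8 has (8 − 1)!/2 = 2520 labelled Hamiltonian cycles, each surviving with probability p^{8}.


K_8 has (8 − 1)!/2 = 2520 labelled Hamiltonian cycles.
For each such Hamiltonian cycle H, let X_H = 1 if all 8 edges of H are present in G. Then P[X_H = 1] = p^{8} = (3/8)^{8} = 6561/16777216.
By linearity: E[X] = Σ_H E[X_H] = 2520 · p^{8} = 2520 · 6561/16777216 = 2066715/2097152.
Numerically: E[X] ≈ 0.985.

E[X] = 2520 · (3/8)^{8} = 2066715/2097152 ≈ 0.985.


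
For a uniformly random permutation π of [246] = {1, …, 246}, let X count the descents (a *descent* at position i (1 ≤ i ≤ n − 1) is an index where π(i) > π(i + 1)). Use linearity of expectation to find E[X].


Write X = Σ X_I over i = 1, …, 245, with X_I the indicator of one descent.
There are 245 indicators.
For each fixed i, the pair (π(i), π(i+1)) is a uniformly random ordered pair of distinct values from {1, …, 246}; by symmetry P[π(i) > π(i+1)] = 1/2.
By linearity: E[X] = 245 · (1/2) = (246 − 1) · (1/2) = 245/2 ≈ 122.500.

E[X] = 245/2 = 122.500.


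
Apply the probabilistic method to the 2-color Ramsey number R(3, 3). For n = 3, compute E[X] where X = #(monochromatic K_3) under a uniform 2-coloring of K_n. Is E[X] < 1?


E[X] = C(3, 3) · 2^{1 − 3} = 1 · 2^{−2} = 1/4.
As a reduced fraction: E[X] = 1/4 ≈ 0.2500.
Is E[X] < 1? YES.
Since E[X] < 1, there exists a 2-coloring of K_{3} with no monochromatic K_3; hence R(3, 3) > 3.

E[X] = 1/4 ≈ 0.2500; E[X] < 1, so R(3, 3) > 3.


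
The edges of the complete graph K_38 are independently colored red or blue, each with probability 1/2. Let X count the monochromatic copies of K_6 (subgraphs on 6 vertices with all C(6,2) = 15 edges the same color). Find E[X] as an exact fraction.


Let X = Σ_S X_S over the C(38, 6) = 2760681 subsets S of size 6, where X_S = 1 if the K_6 on S is monochromatic.
For a fixed S, the K_6 on S has C(6, 2) = 15 edges. P[all 15 edges red] = (1/2)^15, and likewise for blue, so P[monochromatic] = 2·(1/2)^15 = 2^{1 − 15} = 1/16384.
By linearity of expectation: E[X] = C(38, 6) · 2^{1 − 15} = 2760681 · 1/16384 = 2760681/16384.
Numerically: E[X] ≈ 168.49860.

E[X] = C(38,6)·2^(1−C(6,2)) = 2760681/16384 ≈ 168.49860.


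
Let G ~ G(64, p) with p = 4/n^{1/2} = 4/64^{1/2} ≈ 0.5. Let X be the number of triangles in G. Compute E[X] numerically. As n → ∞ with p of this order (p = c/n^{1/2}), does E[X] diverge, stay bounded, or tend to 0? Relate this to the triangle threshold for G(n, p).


Number of potential triangles: C(64, 3) = 41664.
Each occurs with probability p³ ≈ (0.5)³ ≈ 1.25000000e-01.
By linearity: E[X] = C(64, 3)·p³ ≈ 41664 · 1.25000000e-01 ≈ 5208.000000.
Since α = 1/2 < 1, p = c/n^{1/2} ≫ 1/n is above the triangle threshold p ~ 1/n. Asymptotically E[X] ~ (c³/6)·n^{3(1−α)} = (4³/6)·n^{1.5} → ∞; triangles are abundant w.h.p.

E[X] ≈ 5208.000000; in regime p = Θ(1/n^{1/2}) E[X] diverges (above the triangle threshold p ~ 1/n).


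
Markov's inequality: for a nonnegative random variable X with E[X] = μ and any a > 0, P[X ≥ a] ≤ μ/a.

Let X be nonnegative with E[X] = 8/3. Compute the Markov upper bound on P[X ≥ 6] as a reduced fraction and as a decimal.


μ = E[X] = 8/3, a = 6.
Markov: P[X ≥ 6] ≤ μ/a = (8/3)/6 = 4/9.
Numerically: ≈ 0.444444.
(Since a = 6 > μ = 2.666667, the bound 4/9 is < 1 and informative.)

P[X ≥ 6] ≤ 4/9 ≈ 0.444444.


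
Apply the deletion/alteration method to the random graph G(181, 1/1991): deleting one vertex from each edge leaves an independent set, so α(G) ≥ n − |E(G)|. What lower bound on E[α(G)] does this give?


E[|E(G)|] = C(181, 2)·p = 16290 · (1/1991) = 90/11.
E[α(G)] ≥ n − E[|E(G)|] = 181 − 90/11 = 1901/11.
Numerically: ≈ 172.8182.
(This is only a lower bound; the true E[α(G)] may be larger.)

E[α(G)] ≥ 1901/11 ≈ 172.8182.


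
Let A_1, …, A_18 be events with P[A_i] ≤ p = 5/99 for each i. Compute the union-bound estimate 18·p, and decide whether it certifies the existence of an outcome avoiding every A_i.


Union bound: P[∪_{i=1}^{18} A_i] ≤ Σ_i P[A_i] ≤ 18·p = 18·(5/99) = 10/11.
Numerically: 10/11 ≈ 0.909091.
Is 10/11 < 1? YES.
Since P[∪ A_i] ≤ 10/11 < 1, the complement has P[∩ A_i^c] ≥ 1 − 10/11 = 1/11 > 0, so some outcome avoids every A_i.

18·p = 10/11 ≈ 0.909091; existence CERTIFIED by the union bound.


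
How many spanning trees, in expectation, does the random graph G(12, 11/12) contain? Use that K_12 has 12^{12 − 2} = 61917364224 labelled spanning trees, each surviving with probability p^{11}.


K_12 has 12^{12 − 2} = 61917364224 labelled spanning trees.
For each such spanning tree H, let X_H = 1 if all 11 edges of H are present in G. Then P[X_H = 1] = p^{11} = (11/12)^{11} = 285311670611/743008370688.
Summing the indicators: E[X] = Σ_H E[X_H] = 61917364224 · p^{11} = 61917364224 · 285311670611/743008370688 = 285311670611/12.
Numerically: E[X] ≈ 2.378e+10.

E[X] = 61917364224 · (11/12)^{11} = 285311670611/12 ≈ 2.378e+10.


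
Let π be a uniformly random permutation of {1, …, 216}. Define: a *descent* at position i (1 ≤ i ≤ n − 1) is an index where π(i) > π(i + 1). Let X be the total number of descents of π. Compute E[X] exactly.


Write X = Σ X_I over i = 1, …, 215, with X_I the indicator of one descent.
There are 215 indicators.
For each fixed i, the pair (π(i), π(i+1)) is a uniformly random ordered pair of distinct values from {1, …, 216}; by symmetry P[π(i) > π(i+1)] = 1/2.
By linearity: E[X] = 215 · (1/2) = (216 − 1) · (1/2) = 215/2 ≈ 107.50000.

E[X] = 215/2 = 107.50000.


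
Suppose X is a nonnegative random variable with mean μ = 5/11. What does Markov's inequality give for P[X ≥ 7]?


μ = E[X] = 5/11, a = 7.
Markov: P[X ≥ 7] ≤ μ/a = (5/11)/7 = 5/77.
Numerically: ≈ 0.064935.
(Since a = 7 > μ = 0.454545, the bound 5/77 is < 1 and informative.)

P[X ≥ 7] ≤ 5/77 ≈ 0.064935.


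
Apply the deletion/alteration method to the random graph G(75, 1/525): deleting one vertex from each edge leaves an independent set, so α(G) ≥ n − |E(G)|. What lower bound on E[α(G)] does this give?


E[|E(G)|] = C(75, 2)·p = 2775 · (1/525) = 37/7.
E[α(G)] ≥ n − E[|E(G)|] = 75 − 37/7 = 488/7.
Numerically: ≈ 69.714286.
(This is only a lower bound; the true E[α(G)] may be larger.)

E[α(G)] ≥ 488/7 ≈ 69.714286.


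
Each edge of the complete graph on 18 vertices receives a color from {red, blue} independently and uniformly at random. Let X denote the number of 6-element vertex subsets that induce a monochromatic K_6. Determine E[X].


Let X = Σ_S X_S over the C(18, 6) = 18564 subsets S of size 6, where X_S = 1 if the K_6 on S is monochromatic.
For a fixed S, the K_6 on S has C(6, 2) = 15 edges. P[all 15 edges red] = (1/2)^15, and likewise for blue, so P[monochromatic] = 2·(1/2)^15 = 2^{1 − 15} = 1/16384.
Summing: E[X] = C(18, 6) · 2^{1 − 15} = 18564 · 1/16384 = 4641/4096.
Numerically: E[X] ≈ 1.133.

E[X] = C(18,6)·2^(1−C(6,2)) = 4641/4096 ≈ 1.133.


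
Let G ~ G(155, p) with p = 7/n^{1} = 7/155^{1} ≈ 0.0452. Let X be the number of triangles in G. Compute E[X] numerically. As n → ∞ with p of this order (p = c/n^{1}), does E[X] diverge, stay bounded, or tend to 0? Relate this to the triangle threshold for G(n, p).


Number of potential triangles: C(155, 3) = 608685.
Each occurs with probability p³ ≈ (0.0452)³ ≈ 9.21084e-05.
By linearity: E[X] = C(155, 3)·p³ ≈ 608685 · 9.21084e-05 ≈ 56.065.
Here α = 1, so p = 7/n is exactly at the triangle threshold p ~ 1/n. Asymptotically E[X] → c³/6 = 7³/6 = 343/6 ≈ 57.167, a bounded constant. In this regime the triangle count is asymptotically Poisson(c³/6).

E[X] ≈ 56.065; in regime p = Θ(1/n^{1}) E[X] stays bounded (at the triangle threshold p ~ 1/n).


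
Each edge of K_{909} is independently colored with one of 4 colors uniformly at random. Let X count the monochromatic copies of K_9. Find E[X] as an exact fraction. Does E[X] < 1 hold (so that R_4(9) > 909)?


E[X] = C(909, 9) · 4^{1 − 36} = 1122169012923711463931 · 4^{−35} = 1122169012923711463931/1180591620717411303424.
As a reduced fraction: E[X] = 1122169012923711463931/1180591620717411303424 ≈ 0.9505.
Is E[X] < 1? YES.
Since E[X] < 1, there exists a 4-coloring of K_{909} with no monochromatic K_9; hence R_4(9) > 909.

E[X] = 1122169012923711463931/1180591620717411303424 ≈ 0.9505; E[X] < 1, so R_4(9) > 909.


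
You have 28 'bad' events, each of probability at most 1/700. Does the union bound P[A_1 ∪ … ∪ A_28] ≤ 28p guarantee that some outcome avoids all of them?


Union bound: P[∪_{i=1}^{28} A_i] ≤ Σ_i P[A_i] ≤ 28·p = 28·(1/700) = 1/25.
Numerically: 1/25 ≈ 0.0400000.
Is 1/25 < 1? YES.
Since P[∪ A_i] ≤ 1/25 < 1, the complement has P[∩ A_i^c] ≥ 1 − 1/25 = 24/25 > 0, so some outcome avoids every A_i.

28·p = 1/25 ≈ 0.0400000; existence CERTIFIED by the union bound.


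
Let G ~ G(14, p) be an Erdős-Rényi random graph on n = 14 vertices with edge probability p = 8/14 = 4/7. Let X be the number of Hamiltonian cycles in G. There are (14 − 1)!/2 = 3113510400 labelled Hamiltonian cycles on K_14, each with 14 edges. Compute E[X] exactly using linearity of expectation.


K_14 has (14 − 1)!/2 = 3113510400 labelled Hamiltonian cycles.
For each such Hamiltonian cycle H, let X_H = 1 if all 14 edges of H are present in G. Then P[X_H = 1] = p^{14} = (4/7)^{14} = 268435456/678223072849.
By linearity: E[X] = Σ_H E[X_H] = 3113510400 · p^{14} = 3113510400 · 268435456/678223072849 = 119396654854963200/96889010407.
Numerically: E[X] ≈ 1.232e+06.

E[X] = 3113510400 · (4/7)^{14} = 119396654854963200/96889010407 ≈ 1.232e+06.


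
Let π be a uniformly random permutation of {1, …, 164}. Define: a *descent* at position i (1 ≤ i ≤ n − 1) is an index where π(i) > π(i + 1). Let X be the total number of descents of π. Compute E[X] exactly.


Write X = Σ X_I over i = 1, …, 163, with X_I the indicator of one descent.
There are 163 indicators.
For each fixed i, the pair (π(i), π(i+1)) is a uniformly random ordered pair of distinct values from {1, …, 164}; by symmetry P[π(i) > π(i+1)] = 1/2.
By linearity: E[X] = 163 · (1/2) = (164 − 1) · (1/2) = 163/2 ≈ 81.500000.

E[X] = 163/2 = 81.500000.


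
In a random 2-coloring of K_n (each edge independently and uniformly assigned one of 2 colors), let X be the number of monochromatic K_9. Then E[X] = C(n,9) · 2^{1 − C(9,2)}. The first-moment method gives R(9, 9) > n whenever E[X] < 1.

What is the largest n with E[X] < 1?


We need C(n, 9) · 2^{1 − 36} < 1, i.e. C(n, 9) < 2^{36 − 1} = 34359738368.
Check values of n near the boundary:
  n = 64: C(64, 9) = 27540584512; 27540584512 < 34359738368? YES
  n = 65: C(65, 9) = 31966749880; 31966749880 < 34359738368? YES
  n = 66: C(66, 9) = 37014131440; 37014131440 < 34359738368? NO
  n = 67: C(67, 9) = 42757703560; 42757703560 < 34359738368? NO
  n = 68: C(68, 9) = 49280065120; 49280065120 < 34359738368? NO
The largest n with C(n, 9) < 34359738368 is n = 65 (where E[X] = 3995843735/4294967296 ≈ 0.930). Hence R(9, 9) > 65, i.e. R(9, 9) ≥ 66.

Largest n = 65; hence R(9, 9) > 65.
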